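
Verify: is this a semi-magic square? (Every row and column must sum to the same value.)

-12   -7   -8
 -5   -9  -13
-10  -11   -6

Row 1: -12 + (-7) + (-8) = -27.
Row 2: -5 + (-9) + (-13) = -27.
Row 3: -10 + (-11) + (-6) = -27.
Column 1: -12 + (-5) + (-10) = -27.
Column 2: -7 + (-9) + (-11) = -27.
Column 3: -8 + (-13) + (-6) = -27.
All lines sum to -27.

Yes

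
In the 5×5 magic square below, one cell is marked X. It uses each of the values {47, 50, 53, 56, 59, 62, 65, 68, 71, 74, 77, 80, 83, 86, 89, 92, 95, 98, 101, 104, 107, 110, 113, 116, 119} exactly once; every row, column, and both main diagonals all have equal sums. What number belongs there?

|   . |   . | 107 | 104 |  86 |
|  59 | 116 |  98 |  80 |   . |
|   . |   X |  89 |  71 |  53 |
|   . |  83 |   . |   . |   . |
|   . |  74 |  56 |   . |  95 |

The 25 entries sum to 2075, so each line sums to 2075/5 = 415.
Row 2 must total 415; the given cells sum to 353, so (2,5) = 62.
Column 3: 107 + 98 + 89 + 56 + ? = 415, so (4,3) = 65.
Column 5 needs 415; the known cells sum to 296, so (4,5) = 119.
Anti-diagonal must total 415; the given cells sum to 338, so (5,1) = 77.
Row 5 must total 415; the given cells sum to 302, so (5,4) = 113.
Column 4 must total 415; the given cells sum to 368, so (4,4) = 47.
Main diagonal must total 415; the given cells sum to 347, so (1,1) = 68.
Row 1 must total 415; the given cells sum to 365, so (1,2) = 50.
Row 4: 83 + 65 + 47 + 119 + ? = 415, so (4,1) = 101.
Using column 1: 68 + 59 + 101 + 77 + ? → (3,1) = 415 − 305 = 110.
Using column 2: 50 + 116 + 83 + 74 + ? → (3,2) = 415 − 323 = 92.

92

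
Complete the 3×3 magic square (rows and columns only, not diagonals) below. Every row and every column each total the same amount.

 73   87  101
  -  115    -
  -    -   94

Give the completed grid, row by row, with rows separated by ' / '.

Row 1 is already complete: 73 + 87 + 101 = 261, so that is the magic constant.
Column 2 must total 261; the given cells sum to 202, so (3,2) = 59.
The remaining cell in column 3 is (2,3) = 261 − 195 = 66.
From row 2, 261 − (115 + 66) gives (2,1) = 80.
From row 3, 261 − (59 + 94) gives (3,1) = 108.

73 87 101 / 80 115 66 / 108 59 94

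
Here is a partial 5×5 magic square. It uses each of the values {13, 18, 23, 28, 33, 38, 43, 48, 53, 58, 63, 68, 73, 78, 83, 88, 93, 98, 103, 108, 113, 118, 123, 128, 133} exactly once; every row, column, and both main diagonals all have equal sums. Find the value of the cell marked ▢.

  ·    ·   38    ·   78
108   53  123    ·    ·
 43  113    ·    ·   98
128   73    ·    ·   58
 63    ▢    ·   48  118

The 25 entries sum to 1825, so each line sums to 1825/5 = 365.
From column 1, 365 − (108 + 43 + 128 + 63) gives (1,1) = 23.
Column 5 must total 365; the given cells sum to 352, so (2,5) = 13.
From row 2, 365 − (108 + 53 + 123 + 13) gives (2,4) = 68.
The remaining cell in anti-diagonal is (3,3) = 365 − 282 = 83.
From row 3, 365 − (43 + 113 + 83 + 98) gives (3,4) = 28.
The remaining cell in main diagonal is (4,4) = 365 − 277 = 88.
Row 4: 128 + 73 + 88 + 58 + ? = 365, so (4,3) = 18.
From column 3, 365 − (38 + 123 + 83 + 18) gives (5,3) = 103.
Column 4: 68 + 28 + 88 + 48 + ? = 365, so (1,4) = 133.
From row 1, 365 − (23 + 38 + 133 + 78) gives (1,2) = 93.
Row 5 needs 365; the known cells sum to 332, so (5,2) = 33.

33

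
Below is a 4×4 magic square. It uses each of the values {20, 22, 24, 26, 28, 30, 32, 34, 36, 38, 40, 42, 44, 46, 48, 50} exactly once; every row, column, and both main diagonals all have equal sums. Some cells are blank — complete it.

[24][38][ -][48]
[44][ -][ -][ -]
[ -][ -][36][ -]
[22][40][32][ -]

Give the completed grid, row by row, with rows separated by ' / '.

24 38 30 48 / 44 34 42 20 / 50 28 36 26 / 22 40 32 46

The 16 entries sum to 560, so each line sums to 560/4 = 140.
Using row 1: 24 + 38 + 48 + ? → (1,3) = 140 − 110 = 30.
Row 4 needs 140; the known cells sum to 94, so (4,4) = 46.
From column 1, 140 − (24 + 44 + 22) gives (3,1) = 50.
From column 3, 140 − (30 + 36 + 32) gives (2,3) = 42.
Main diagonal: 24 + 36 + 46 + ? = 140, so (2,2) = 34.
Anti-diagonal must total 140; the given cells sum to 112, so (3,2) = 28.
Row 2 must total 140; the given cells sum to 120, so (2,4) = 20.
Row 3 needs 140; the known cells sum to 114, so (3,4) = 26.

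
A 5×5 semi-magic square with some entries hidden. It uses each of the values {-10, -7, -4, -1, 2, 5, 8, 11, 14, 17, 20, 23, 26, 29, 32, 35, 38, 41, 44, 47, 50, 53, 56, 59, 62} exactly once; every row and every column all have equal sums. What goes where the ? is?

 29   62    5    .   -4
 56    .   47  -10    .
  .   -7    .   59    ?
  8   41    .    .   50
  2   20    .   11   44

17

The 25 entries sum to 650, so each line sums to 650/5 = 130.
The remaining cell in row 1 is (1,4) = 130 − 92 = 38.
Row 5 needs 130; the known cells sum to 77, so (5,3) = 53.
The remaining cell in column 1 is (3,1) = 130 − 95 = 35.
The remaining cell in column 2 is (2,2) = 130 − 116 = 14.
Column 4: 38 + (-10) + 59 + 11 + ? = 130, so (4,4) = 32.
Row 2 must total 130; the given cells sum to 107, so (2,5) = 23.
Row 4 must total 130; the given cells sum to 131, so (4,3) = -1.
Column 3 must total 130; the given cells sum to 104, so (3,3) = 26.
Column 5 must total 130; the given cells sum to 113, so (3,5) = 17.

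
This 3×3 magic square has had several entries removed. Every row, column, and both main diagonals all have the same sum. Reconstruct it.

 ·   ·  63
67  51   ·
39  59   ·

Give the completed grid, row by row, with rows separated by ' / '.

Anti-diagonal is already complete: 63 + 51 + 39 = 153, so that is the magic constant.
From row 2, 153 − (67 + 51) gives (2,3) = 35.
From row 3, 153 − (39 + 59) gives (3,3) = 55.
The remaining cell in column 1 is (1,1) = 153 − 106 = 47.
Column 2: 51 + 59 + ? = 153, so (1,2) = 43.

47 43 63 / 67 51 35 / 39 59 55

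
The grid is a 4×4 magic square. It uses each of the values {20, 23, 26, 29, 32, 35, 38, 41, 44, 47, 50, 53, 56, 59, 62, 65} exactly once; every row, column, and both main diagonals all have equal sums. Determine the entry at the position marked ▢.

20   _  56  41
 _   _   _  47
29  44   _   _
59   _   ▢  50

23

The 16 entries sum to 680, so each line sums to 680/4 = 170.
Row 1: 20 + 56 + 41 + ? = 170, so (1,2) = 53.
The remaining cell in column 1 is (2,1) = 170 − 108 = 62.
Column 4 must total 170; the given cells sum to 138, so (3,4) = 32.
Anti-diagonal needs 170; the known cells sum to 144, so (2,3) = 26.
From row 2, 170 − (62 + 26 + 47) gives (2,2) = 35.
Using row 3: 29 + 44 + 32 + ? → (3,3) = 170 − 105 = 65.
Using column 2: 53 + 35 + 44 + ? → (4,2) = 170 − 132 = 38.
From column 3, 170 − (56 + 26 + 65) gives (4,3) = 23.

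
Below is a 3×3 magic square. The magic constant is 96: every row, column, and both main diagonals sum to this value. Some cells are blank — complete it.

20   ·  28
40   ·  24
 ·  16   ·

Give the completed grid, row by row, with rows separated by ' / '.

20 48 28 / 40 32 24 / 36 16 44

From row 1, 96 − (20 + 28) gives (1,2) = 48.
Row 2: 40 + 24 + ? = 96, so (2,2) = 32.
Using column 1: 20 + 40 + ? → (3,1) = 96 − 60 = 36.
Column 3: 28 + 24 + ? = 96, so (3,3) = 44.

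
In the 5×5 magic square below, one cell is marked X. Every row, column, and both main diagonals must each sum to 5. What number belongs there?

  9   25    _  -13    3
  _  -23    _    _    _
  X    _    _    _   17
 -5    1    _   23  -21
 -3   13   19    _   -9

-17

Row 1 needs 5; the known cells sum to 24, so (1,3) = -19.
Row 4 needs 5; the known cells sum to -2, so (4,3) = 7.
Row 5 must total 5; the given cells sum to 20, so (5,4) = -15.
Column 2: 25 + (-23) + 1 + 13 + ? = 5, so (3,2) = -11.
Column 5: 3 + 17 + (-21) + (-9) + ? = 5, so (2,5) = 15.
Main diagonal must total 5; the given cells sum to 0, so (3,3) = 5.
From anti-diagonal, 5 − (3 + 5 + 1 + (-3)) gives (2,4) = -1.
From column 3, 5 − (-19 + 5 + 7 + 19) gives (2,3) = -7.
Using column 4: -13 + (-1) + 23 + (-15) + ? → (3,4) = 5 − (-6) = 11.
From row 2, 5 − (-23 + (-7) + (-1) + 15) gives (2,1) = 21.
The remaining cell in row 3 is (3,1) = 5 − 22 = -17.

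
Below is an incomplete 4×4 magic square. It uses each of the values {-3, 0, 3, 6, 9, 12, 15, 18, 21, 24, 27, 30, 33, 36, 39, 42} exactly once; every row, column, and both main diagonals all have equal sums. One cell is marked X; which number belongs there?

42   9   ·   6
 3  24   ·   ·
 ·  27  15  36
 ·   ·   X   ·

The 16 entries sum to 312, so each line sums to 312/4 = 78.
The remaining cell in row 1 is (1,3) = 78 − 57 = 21.
Using row 3: 27 + 15 + 36 + ? → (3,1) = 78 − 78 = 0.
The remaining cell in column 1 is (4,1) = 78 − 45 = 33.
Column 2: 9 + 24 + 27 + ? = 78, so (4,2) = 18.
Main diagonal: 42 + 24 + 15 + ? = 78, so (4,4) = -3.
From anti-diagonal, 78 − (6 + 27 + 33) gives (2,3) = 12.
Row 2 must total 78; the given cells sum to 39, so (2,4) = 39.
The remaining cell in row 4 is (4,3) = 78 − 48 = 30.

30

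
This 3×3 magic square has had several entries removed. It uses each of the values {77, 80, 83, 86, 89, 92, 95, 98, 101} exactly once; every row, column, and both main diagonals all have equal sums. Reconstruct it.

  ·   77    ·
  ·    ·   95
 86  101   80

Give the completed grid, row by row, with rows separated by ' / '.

98 77 92 / 83 89 95 / 86 101 80

The 9 entries sum to 801, so each line sums to 801/3 = 267.
Column 2 needs 267; the known cells sum to 178, so (2,2) = 89.
The remaining cell in column 3 is (1,3) = 267 − 175 = 92.
Main diagonal needs 267; the known cells sum to 169, so (1,1) = 98.
Using row 2: 89 + 95 + ? → (2,1) = 267 − 184 = 83.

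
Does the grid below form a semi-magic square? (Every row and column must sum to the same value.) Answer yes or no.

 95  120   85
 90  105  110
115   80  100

Row 1: 95 + 120 + 85 = 300.
Row 2: 90 + 105 + 110 = 305.
Row 3: 115 + 80 + 100 = 295.
Column 1: 95 + 90 + 115 = 300.
Column 2: 120 + 105 + 80 = 305.
Column 3: 85 + 110 + 100 = 295.

No — column 2 sums to 305 but row 3 sums to 295.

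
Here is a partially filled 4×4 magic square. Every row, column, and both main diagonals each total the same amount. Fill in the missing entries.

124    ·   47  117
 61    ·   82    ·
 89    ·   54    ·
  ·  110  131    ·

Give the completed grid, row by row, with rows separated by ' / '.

Column 3 is already complete: 47 + 82 + 54 + 131 = 314, so that is the magic constant.
Row 1 needs 314; the known cells sum to 288, so (1,2) = 26.
Column 1: 124 + 61 + 89 + ? = 314, so (4,1) = 40.
Anti-diagonal needs 314; the known cells sum to 239, so (3,2) = 75.
Row 3 must total 314; the given cells sum to 218, so (3,4) = 96.
From row 4, 314 − (40 + 110 + 131) gives (4,4) = 33.
Column 2: 26 + 75 + 110 + ? = 314, so (2,2) = 103.
Using column 4: 117 + 96 + 33 + ? → (2,4) = 314 − 246 = 68.

124 26 47 117 / 61 103 82 68 / 89 75 54 96 / 40 110 131 33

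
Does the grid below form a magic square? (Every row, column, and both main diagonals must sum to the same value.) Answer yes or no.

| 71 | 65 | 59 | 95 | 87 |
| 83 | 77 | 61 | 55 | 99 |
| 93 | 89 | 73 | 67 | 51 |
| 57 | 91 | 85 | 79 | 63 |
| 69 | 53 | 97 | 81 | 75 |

No — column 3 sums to 375 but row 3 sums to 373.

Row 1: 71 + 65 + 59 + 95 + 87 = 377.
Row 2: 83 + 77 + 61 + 55 + 99 = 375.
Row 3: 93 + 89 + 73 + 67 + 51 = 373.
Row 4: 57 + 91 + 85 + 79 + 63 = 375.
Row 5: 69 + 53 + 97 + 81 + 75 = 375.
Column 1: 71 + 83 + 93 + 57 + 69 = 373.
Column 2: 65 + 77 + 89 + 91 + 53 = 375.
Column 3: 59 + 61 + 73 + 85 + 97 = 375.
Column 4: 95 + 55 + 67 + 79 + 81 = 377.
Column 5: 87 + 99 + 51 + 63 + 75 = 375.
Main diagonal: 71 + 77 + 73 + 79 + 75 = 375.
Anti-diagonal: 87 + 55 + 73 + 91 + 69 = 375.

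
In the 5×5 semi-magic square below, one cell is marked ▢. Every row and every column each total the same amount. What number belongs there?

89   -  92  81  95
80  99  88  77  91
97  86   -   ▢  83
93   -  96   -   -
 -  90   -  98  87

94

Row 2 is complete and sums to 435; that is the magic constant.
The remaining cell in row 1 is (1,2) = 435 − 357 = 78.
Column 1 must total 435; the given cells sum to 359, so (5,1) = 76.
From column 2, 435 − (78 + 99 + 86 + 90) gives (4,2) = 82.
Using column 5: 95 + 91 + 83 + 87 + ? → (4,5) = 435 − 356 = 79.
Row 4: 93 + 82 + 96 + 79 + ? = 435, so (4,4) = 85.
Row 5 needs 435; the known cells sum to 351, so (5,3) = 84.
Using column 3: 92 + 88 + 96 + 84 + ? → (3,3) = 435 − 360 = 75.
From column 4, 435 − (81 + 77 + 85 + 98) gives (3,4) = 94.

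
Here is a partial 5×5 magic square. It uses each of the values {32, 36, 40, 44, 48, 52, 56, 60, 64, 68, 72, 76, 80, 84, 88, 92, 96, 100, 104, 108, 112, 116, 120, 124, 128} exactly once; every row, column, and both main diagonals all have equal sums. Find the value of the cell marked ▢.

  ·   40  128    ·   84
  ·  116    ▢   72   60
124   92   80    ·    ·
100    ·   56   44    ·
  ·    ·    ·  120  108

104

The 25 entries sum to 2000, so each line sums to 2000/5 = 400.
Using main diagonal: 116 + 80 + 44 + 108 + ? → (1,1) = 400 − 348 = 52.
Row 1 needs 400; the known cells sum to 304, so (1,4) = 96.
From column 4, 400 − (96 + 72 + 44 + 120) gives (3,4) = 68.
Row 3 must total 400; the given cells sum to 364, so (3,5) = 36.
From column 5, 400 − (84 + 60 + 36 + 108) gives (4,5) = 112.
From row 4, 400 − (100 + 56 + 44 + 112) gives (4,2) = 88.
From column 2, 400 − (40 + 116 + 92 + 88) gives (5,2) = 64.
Anti-diagonal must total 400; the given cells sum to 324, so (5,1) = 76.
Row 5 must total 400; the given cells sum to 368, so (5,3) = 32.
The remaining cell in column 1 is (2,1) = 400 − 352 = 48.
Column 3 needs 400; the known cells sum to 296, so (2,3) = 104.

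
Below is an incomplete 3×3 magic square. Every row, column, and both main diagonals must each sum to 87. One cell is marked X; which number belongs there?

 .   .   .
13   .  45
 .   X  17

37

The remaining cell in row 2 is (2,2) = 87 − 58 = 29.
The remaining cell in column 3 is (1,3) = 87 − 62 = 25.
Main diagonal must total 87; the given cells sum to 46, so (1,1) = 41.
Anti-diagonal must total 87; the given cells sum to 54, so (3,1) = 33.
Row 1 must total 87; the given cells sum to 66, so (1,2) = 21.
Row 3 needs 87; the known cells sum to 50, so (3,2) = 37.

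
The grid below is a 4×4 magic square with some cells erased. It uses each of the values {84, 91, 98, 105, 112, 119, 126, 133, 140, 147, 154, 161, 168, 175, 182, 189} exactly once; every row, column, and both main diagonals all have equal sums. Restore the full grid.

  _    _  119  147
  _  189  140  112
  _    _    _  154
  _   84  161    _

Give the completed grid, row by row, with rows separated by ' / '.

98 182 119 147 / 105 189 140 112 / 175 91 126 154 / 168 84 161 133

The 16 entries sum to 2184, so each line sums to 2184/4 = 546.
Using row 2: 189 + 140 + 112 + ? → (2,1) = 546 − 441 = 105.
The remaining cell in column 3 is (3,3) = 546 − 420 = 126.
The remaining cell in column 4 is (4,4) = 546 − 413 = 133.
Using main diagonal: 189 + 126 + 133 + ? → (1,1) = 546 − 448 = 98.
Row 1 must total 546; the given cells sum to 364, so (1,2) = 182.
From row 4, 546 − (84 + 161 + 133) gives (4,1) = 168.
Column 1 must total 546; the given cells sum to 371, so (3,1) = 175.
Using column 2: 182 + 189 + 84 + ? → (3,2) = 546 − 455 = 91.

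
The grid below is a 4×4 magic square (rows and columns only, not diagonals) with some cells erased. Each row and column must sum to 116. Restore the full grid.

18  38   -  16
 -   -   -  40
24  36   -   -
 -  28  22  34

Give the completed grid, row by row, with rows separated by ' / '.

Row 1 needs 116; the known cells sum to 72, so (1,3) = 44.
Row 4: 28 + 22 + 34 + ? = 116, so (4,1) = 32.
Column 1 must total 116; the given cells sum to 74, so (2,1) = 42.
From column 2, 116 − (38 + 36 + 28) gives (2,2) = 14.
Column 4: 16 + 40 + 34 + ? = 116, so (3,4) = 26.
The remaining cell in row 2 is (2,3) = 116 − 96 = 20.
From row 3, 116 − (24 + 36 + 26) gives (3,3) = 30.

18 38 44 16 / 42 14 20 40 / 24 36 30 26 / 32 28 22 34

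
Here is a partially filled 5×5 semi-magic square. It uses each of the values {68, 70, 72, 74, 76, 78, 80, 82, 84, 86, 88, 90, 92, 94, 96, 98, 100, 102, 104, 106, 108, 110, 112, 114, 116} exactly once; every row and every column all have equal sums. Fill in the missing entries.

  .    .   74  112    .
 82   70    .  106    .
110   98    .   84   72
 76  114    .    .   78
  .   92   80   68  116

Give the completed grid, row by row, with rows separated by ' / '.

88 86 74 112 100 / 82 70 108 106 94 / 110 98 96 84 72 / 76 114 102 90 78 / 104 92 80 68 116

The 25 entries sum to 2300, so each line sums to 2300/5 = 460.
Row 3 needs 460; the known cells sum to 364, so (3,3) = 96.
Using row 5: 92 + 80 + 68 + 116 + ? → (5,1) = 460 − 356 = 104.
Column 1 must total 460; the given cells sum to 372, so (1,1) = 88.
Column 2: 70 + 98 + 114 + 92 + ? = 460, so (1,2) = 86.
Column 4 must total 460; the given cells sum to 370, so (4,4) = 90.
Row 1: 88 + 86 + 74 + 112 + ? = 460, so (1,5) = 100.
The remaining cell in row 4 is (4,3) = 460 − 358 = 102.
Column 3 must total 460; the given cells sum to 352, so (2,3) = 108.
The remaining cell in column 5 is (2,5) = 460 − 366 = 94.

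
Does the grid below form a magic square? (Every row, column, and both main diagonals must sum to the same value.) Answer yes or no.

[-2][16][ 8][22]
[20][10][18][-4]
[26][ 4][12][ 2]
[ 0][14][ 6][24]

Row 1: -2 + 16 + 8 + 22 = 44.
Row 2: 20 + 10 + 18 + (-4) = 44.
Row 3: 26 + 4 + 12 + 2 = 44.
Row 4: 0 + 14 + 6 + 24 = 44.
Column 1: -2 + 20 + 26 + 0 = 44.
Column 2: 16 + 10 + 4 + 14 = 44.
Column 3: 8 + 18 + 12 + 6 = 44.
Column 4: 22 + (-4) + 2 + 24 = 44.
Main diagonal: -2 + 10 + 12 + 24 = 44.
Anti-diagonal: 22 + 18 + 4 + 0 = 44.
All lines sum to 44.

Yes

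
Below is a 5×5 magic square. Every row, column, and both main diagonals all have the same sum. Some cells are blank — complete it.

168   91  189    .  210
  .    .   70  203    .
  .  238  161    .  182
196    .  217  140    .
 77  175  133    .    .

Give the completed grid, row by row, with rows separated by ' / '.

Column 3 is already complete: 189 + 70 + 161 + 217 + 133 = 770, so that is the magic constant.
The remaining cell in row 1 is (1,4) = 770 − 658 = 112.
Anti-diagonal: 210 + 203 + 161 + 77 + ? = 770, so (4,2) = 119.
Row 4 must total 770; the given cells sum to 672, so (4,5) = 98.
Column 2 must total 770; the given cells sum to 623, so (2,2) = 147.
Main diagonal needs 770; the known cells sum to 616, so (5,5) = 154.
The remaining cell in row 5 is (5,4) = 770 − 539 = 231.
Column 4: 112 + 203 + 140 + 231 + ? = 770, so (3,4) = 84.
Using column 5: 210 + 182 + 98 + 154 + ? → (2,5) = 770 − 644 = 126.
Using row 2: 147 + 70 + 203 + 126 + ? → (2,1) = 770 − 546 = 224.
Using row 3: 238 + 161 + 84 + 182 + ? → (3,1) = 770 − 665 = 105.

168 91 189 112 210 / 224 147 70 203 126 / 105 238 161 84 182 / 196 119 217 140 98 / 77 175 133 231 154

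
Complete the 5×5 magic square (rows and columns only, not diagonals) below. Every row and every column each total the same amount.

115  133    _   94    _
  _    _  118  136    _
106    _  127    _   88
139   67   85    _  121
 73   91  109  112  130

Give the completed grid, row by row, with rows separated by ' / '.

Row 5 is already complete: 73 + 91 + 109 + 112 + 130 = 515, so that is the magic constant.
Row 4: 139 + 67 + 85 + 121 + ? = 515, so (4,4) = 103.
Column 1 needs 515; the known cells sum to 433, so (2,1) = 82.
Using column 3: 118 + 127 + 85 + 109 + ? → (1,3) = 515 − 439 = 76.
Column 4: 94 + 136 + 103 + 112 + ? = 515, so (3,4) = 70.
From row 1, 515 − (115 + 133 + 76 + 94) gives (1,5) = 97.
Row 3 must total 515; the given cells sum to 391, so (3,2) = 124.
Column 2 must total 515; the given cells sum to 415, so (2,2) = 100.
From column 5, 515 − (97 + 88 + 121 + 130) gives (2,5) = 79.

115 133 76 94 97 / 82 100 118 136 79 / 106 124 127 70 88 / 139 67 85 103 121 / 73 91 109 112 130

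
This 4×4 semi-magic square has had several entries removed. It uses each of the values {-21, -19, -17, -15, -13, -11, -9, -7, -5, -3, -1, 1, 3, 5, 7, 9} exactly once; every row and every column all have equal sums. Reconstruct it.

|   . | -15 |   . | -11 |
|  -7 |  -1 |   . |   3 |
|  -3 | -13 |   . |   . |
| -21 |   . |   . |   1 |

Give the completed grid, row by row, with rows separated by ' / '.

The 16 entries sum to -96, so each line sums to -96/4 = -24.
Row 2 must total -24; the given cells sum to -5, so (2,3) = -19.
Column 1: -7 + (-3) + (-21) + ? = -24, so (1,1) = 7.
Column 2 must total -24; the given cells sum to -29, so (4,2) = 5.
Column 4 must total -24; the given cells sum to -7, so (3,4) = -17.
Row 1: 7 + (-15) + (-11) + ? = -24, so (1,3) = -5.
Row 3 must total -24; the given cells sum to -33, so (3,3) = 9.
The remaining cell in row 4 is (4,3) = -24 − (-15) = -9.

7 -15 -5 -11 / -7 -1 -19 3 / -3 -13 9 -17 / -21 5 -9 1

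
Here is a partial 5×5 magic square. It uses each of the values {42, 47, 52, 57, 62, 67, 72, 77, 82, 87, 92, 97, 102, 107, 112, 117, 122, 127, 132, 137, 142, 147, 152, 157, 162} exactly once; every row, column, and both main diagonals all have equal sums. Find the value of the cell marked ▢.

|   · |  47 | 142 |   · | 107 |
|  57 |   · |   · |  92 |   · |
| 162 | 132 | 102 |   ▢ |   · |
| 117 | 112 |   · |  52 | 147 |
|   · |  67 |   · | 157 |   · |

The 25 entries sum to 2550, so each line sums to 2550/5 = 510.
The remaining cell in row 4 is (4,3) = 510 − 428 = 82.
Using column 2: 47 + 132 + 112 + 67 + ? → (2,2) = 510 − 358 = 152.
From anti-diagonal, 510 − (107 + 92 + 102 + 112) gives (5,1) = 97.
Column 1 needs 510; the known cells sum to 433, so (1,1) = 77.
From main diagonal, 510 − (77 + 152 + 102 + 52) gives (5,5) = 127.
Row 1 needs 510; the known cells sum to 373, so (1,4) = 137.
Row 5: 97 + 67 + 157 + 127 + ? = 510, so (5,3) = 62.
Column 3: 142 + 102 + 82 + 62 + ? = 510, so (2,3) = 122.
Using column 4: 137 + 92 + 52 + 157 + ? → (3,4) = 510 − 438 = 72.

72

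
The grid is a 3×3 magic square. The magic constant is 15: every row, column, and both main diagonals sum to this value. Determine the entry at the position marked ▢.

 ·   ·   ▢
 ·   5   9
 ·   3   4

Row 2 needs 15; the known cells sum to 14, so (2,1) = 1.
Row 3 needs 15; the known cells sum to 7, so (3,1) = 8.
From column 1, 15 − (1 + 8) gives (1,1) = 6.
Column 2: 5 + 3 + ? = 15, so (1,2) = 7.
Using column 3: 9 + 4 + ? → (1,3) = 15 − 13 = 2.

2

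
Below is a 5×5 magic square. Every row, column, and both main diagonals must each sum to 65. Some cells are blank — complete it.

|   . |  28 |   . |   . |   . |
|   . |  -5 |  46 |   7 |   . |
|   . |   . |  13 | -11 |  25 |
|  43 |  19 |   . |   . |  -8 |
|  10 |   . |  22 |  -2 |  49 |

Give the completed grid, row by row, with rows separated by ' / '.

Row 5 must total 65; the given cells sum to 79, so (5,2) = -14.
The remaining cell in column 2 is (3,2) = 65 − 28 = 37.
Anti-diagonal: 7 + 13 + 19 + 10 + ? = 65, so (1,5) = 16.
The remaining cell in row 3 is (3,1) = 65 − 64 = 1.
Column 5: 16 + 25 + (-8) + 49 + ? = 65, so (2,5) = -17.
Row 2 needs 65; the known cells sum to 31, so (2,1) = 34.
Column 1: 34 + 1 + 43 + 10 + ? = 65, so (1,1) = -23.
From main diagonal, 65 − (-23 + (-5) + 13 + 49) gives (4,4) = 31.
Using row 4: 43 + 19 + 31 + (-8) + ? → (4,3) = 65 − 85 = -20.
Column 3 needs 65; the known cells sum to 61, so (1,3) = 4.
From column 4, 65 − (7 + (-11) + 31 + (-2)) gives (1,4) = 40.

-23 28 4 40 16 / 34 -5 46 7 -17 / 1 37 13 -11 25 / 43 19 -20 31 -8 / 10 -14 22 -2 49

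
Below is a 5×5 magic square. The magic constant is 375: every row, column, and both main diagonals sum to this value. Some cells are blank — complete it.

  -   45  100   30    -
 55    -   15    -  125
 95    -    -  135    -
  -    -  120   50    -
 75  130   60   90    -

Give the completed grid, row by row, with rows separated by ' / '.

115 45 100 30 85 / 55 110 15 70 125 / 95 25 80 135 40 / 35 65 120 50 105 / 75 130 60 90 20

Row 5: 75 + 130 + 60 + 90 + ? = 375, so (5,5) = 20.
Column 3 needs 375; the known cells sum to 295, so (3,3) = 80.
From column 4, 375 − (30 + 135 + 50 + 90) gives (2,4) = 70.
The remaining cell in row 2 is (2,2) = 375 − 265 = 110.
Main diagonal needs 375; the known cells sum to 260, so (1,1) = 115.
The remaining cell in row 1 is (1,5) = 375 − 290 = 85.
The remaining cell in column 1 is (4,1) = 375 − 340 = 35.
Anti-diagonal needs 375; the known cells sum to 310, so (4,2) = 65.
Using row 4: 35 + 65 + 120 + 50 + ? → (4,5) = 375 − 270 = 105.
From column 2, 375 − (45 + 110 + 65 + 130) gives (3,2) = 25.
From column 5, 375 − (85 + 125 + 105 + 20) gives (3,5) = 40.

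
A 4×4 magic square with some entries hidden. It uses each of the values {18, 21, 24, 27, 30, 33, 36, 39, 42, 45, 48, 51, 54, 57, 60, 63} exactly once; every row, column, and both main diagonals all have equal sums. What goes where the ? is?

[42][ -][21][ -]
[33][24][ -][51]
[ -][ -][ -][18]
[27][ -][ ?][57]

The 16 entries sum to 648, so each line sums to 648/4 = 162.
Row 2: 33 + 24 + 51 + ? = 162, so (2,3) = 54.
Column 1 must total 162; the given cells sum to 102, so (3,1) = 60.
Column 4 must total 162; the given cells sum to 126, so (1,4) = 36.
Main diagonal needs 162; the known cells sum to 123, so (3,3) = 39.
Anti-diagonal must total 162; the given cells sum to 117, so (3,2) = 45.
The remaining cell in row 1 is (1,2) = 162 − 99 = 63.
Column 2 must total 162; the given cells sum to 132, so (4,2) = 30.
Column 3: 21 + 54 + 39 + ? = 162, so (4,3) = 48.

48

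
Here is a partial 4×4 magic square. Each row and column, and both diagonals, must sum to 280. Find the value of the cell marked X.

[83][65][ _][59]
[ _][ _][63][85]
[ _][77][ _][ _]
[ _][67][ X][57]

75

Row 1: 83 + 65 + 59 + ? = 280, so (1,3) = 73.
Column 2: 65 + 77 + 67 + ? = 280, so (2,2) = 71.
The remaining cell in column 4 is (3,4) = 280 − 201 = 79.
Main diagonal needs 280; the known cells sum to 211, so (3,3) = 69.
Anti-diagonal: 59 + 63 + 77 + ? = 280, so (4,1) = 81.
The remaining cell in row 2 is (2,1) = 280 − 219 = 61.
The remaining cell in row 3 is (3,1) = 280 − 225 = 55.
Row 4 needs 280; the known cells sum to 205, so (4,3) = 75.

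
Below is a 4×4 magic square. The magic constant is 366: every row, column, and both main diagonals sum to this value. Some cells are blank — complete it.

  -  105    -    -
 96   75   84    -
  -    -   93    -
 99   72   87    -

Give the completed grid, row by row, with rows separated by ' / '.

90 105 102 69 / 96 75 84 111 / 81 114 93 78 / 99 72 87 108

Row 2 needs 366; the known cells sum to 255, so (2,4) = 111.
Row 4 must total 366; the given cells sum to 258, so (4,4) = 108.
Using column 2: 105 + 75 + 72 + ? → (3,2) = 366 − 252 = 114.
Column 3: 84 + 93 + 87 + ? = 366, so (1,3) = 102.
Using main diagonal: 75 + 93 + 108 + ? → (1,1) = 366 − 276 = 90.
Anti-diagonal must total 366; the given cells sum to 297, so (1,4) = 69.
From column 1, 366 − (90 + 96 + 99) gives (3,1) = 81.
Column 4 needs 366; the known cells sum to 288, so (3,4) = 78.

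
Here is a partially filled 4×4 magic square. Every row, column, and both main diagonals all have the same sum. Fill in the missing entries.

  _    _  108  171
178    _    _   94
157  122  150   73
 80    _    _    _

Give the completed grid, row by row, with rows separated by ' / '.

87 136 108 171 / 178 101 129 94 / 157 122 150 73 / 80 143 115 164

Row 3 is already complete: 157 + 122 + 150 + 73 = 502, so that is the magic constant.
Column 1 needs 502; the known cells sum to 415, so (1,1) = 87.
Column 4 needs 502; the known cells sum to 338, so (4,4) = 164.
Using main diagonal: 87 + 150 + 164 + ? → (2,2) = 502 − 401 = 101.
Using anti-diagonal: 171 + 122 + 80 + ? → (2,3) = 502 − 373 = 129.
The remaining cell in row 1 is (1,2) = 502 − 366 = 136.
The remaining cell in column 2 is (4,2) = 502 − 359 = 143.
Using column 3: 108 + 129 + 150 + ? → (4,3) = 502 − 387 = 115.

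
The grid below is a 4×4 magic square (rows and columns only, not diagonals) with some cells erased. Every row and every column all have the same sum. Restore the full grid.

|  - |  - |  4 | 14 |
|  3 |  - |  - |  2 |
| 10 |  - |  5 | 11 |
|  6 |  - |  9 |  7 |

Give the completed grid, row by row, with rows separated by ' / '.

Column 4 is already complete: 14 + 2 + 11 + 7 = 34, so that is the magic constant.
Using row 3: 10 + 5 + 11 + ? → (3,2) = 34 − 26 = 8.
Using row 4: 6 + 9 + 7 + ? → (4,2) = 34 − 22 = 12.
From column 1, 34 − (3 + 10 + 6) gives (1,1) = 15.
The remaining cell in column 3 is (2,3) = 34 − 18 = 16.
Using row 1: 15 + 4 + 14 + ? → (1,2) = 34 − 33 = 1.
Using row 2: 3 + 16 + 2 + ? → (2,2) = 34 − 21 = 13.

15 1 4 14 / 3 13 16 2 / 10 8 5 11 / 6 12 9 7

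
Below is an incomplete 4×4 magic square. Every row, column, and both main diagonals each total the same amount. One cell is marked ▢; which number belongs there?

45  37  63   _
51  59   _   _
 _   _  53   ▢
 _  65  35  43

Main diagonal is complete and sums to 200; that is the magic constant.
Row 1 must total 200; the given cells sum to 145, so (1,4) = 55.
Row 4 must total 200; the given cells sum to 143, so (4,1) = 57.
Using column 1: 45 + 51 + 57 + ? → (3,1) = 200 − 153 = 47.
Using column 2: 37 + 59 + 65 + ? → (3,2) = 200 − 161 = 39.
The remaining cell in column 3 is (2,3) = 200 − 151 = 49.
Row 2 must total 200; the given cells sum to 159, so (2,4) = 41.
From row 3, 200 − (47 + 39 + 53) gives (3,4) = 61.

61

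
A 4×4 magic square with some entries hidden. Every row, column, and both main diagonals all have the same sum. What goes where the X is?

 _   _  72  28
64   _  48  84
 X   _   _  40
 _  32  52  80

Column 4 is complete and sums to 232; that is the magic constant.
The remaining cell in row 2 is (2,2) = 232 − 196 = 36.
Row 4 needs 232; the known cells sum to 164, so (4,1) = 68.
Using column 3: 72 + 48 + 52 + ? → (3,3) = 232 − 172 = 60.
Main diagonal must total 232; the given cells sum to 176, so (1,1) = 56.
Anti-diagonal needs 232; the known cells sum to 144, so (3,2) = 88.
Row 1 must total 232; the given cells sum to 156, so (1,2) = 76.
Using row 3: 88 + 60 + 40 + ? → (3,1) = 232 − 188 = 44.

44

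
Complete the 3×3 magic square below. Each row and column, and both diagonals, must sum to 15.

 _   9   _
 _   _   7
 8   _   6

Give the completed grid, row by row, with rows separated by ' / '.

4 9 2 / 3 5 7 / 8 1 6

From row 3, 15 − (8 + 6) gives (3,2) = 1.
Column 2 needs 15; the known cells sum to 10, so (2,2) = 5.
Column 3: 7 + 6 + ? = 15, so (1,3) = 2.
Main diagonal must total 15; the given cells sum to 11, so (1,1) = 4.
Using row 2: 5 + 7 + ? → (2,1) = 15 − 12 = 3.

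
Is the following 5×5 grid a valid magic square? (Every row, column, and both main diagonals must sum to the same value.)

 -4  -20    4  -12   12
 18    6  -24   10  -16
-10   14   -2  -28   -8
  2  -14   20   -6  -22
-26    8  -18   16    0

Row 1: -4 + (-20) + 4 + (-12) + 12 = -20.
Row 2: 18 + 6 + (-24) + 10 + (-16) = -6.
Row 3: -10 + 14 + (-2) + (-28) + (-8) = -34.
Row 4: 2 + (-14) + 20 + (-6) + (-22) = -20.
Row 5: -26 + 8 + (-18) + 16 + 0 = -20.
Column 1: -4 + 18 + (-10) + 2 + (-26) = -20.
Column 2: -20 + 6 + 14 + (-14) + 8 = -6.
Column 3: 4 + (-24) + (-2) + 20 + (-18) = -20.
Column 4: -12 + 10 + (-28) + (-6) + 16 = -20.
Column 5: 12 + (-16) + (-8) + (-22) + 0 = -34.
Main diagonal: -4 + 6 + (-2) + (-6) + 0 = -6.
Anti-diagonal: 12 + 10 + (-2) + (-14) + (-26) = -20.

No — row 2 sums to -6 but row 1 sums to -20.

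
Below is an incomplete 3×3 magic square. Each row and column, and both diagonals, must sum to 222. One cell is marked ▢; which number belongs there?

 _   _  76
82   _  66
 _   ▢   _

70

Using row 2: 82 + 66 + ? → (2,2) = 222 − 148 = 74.
Column 3 needs 222; the known cells sum to 142, so (3,3) = 80.
Using main diagonal: 74 + 80 + ? → (1,1) = 222 − 154 = 68.
Anti-diagonal: 76 + 74 + ? = 222, so (3,1) = 72.
The remaining cell in row 1 is (1,2) = 222 − 144 = 78.
Row 3: 72 + 80 + ? = 222, so (3,2) = 70.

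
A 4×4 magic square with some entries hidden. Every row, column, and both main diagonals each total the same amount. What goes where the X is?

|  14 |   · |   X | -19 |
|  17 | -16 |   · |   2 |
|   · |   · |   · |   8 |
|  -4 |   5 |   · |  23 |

20

Column 4 is complete and sums to 14; that is the magic constant.
Row 2: 17 + (-16) + 2 + ? = 14, so (2,3) = 11.
Row 4 must total 14; the given cells sum to 24, so (4,3) = -10.
The remaining cell in column 1 is (3,1) = 14 − 27 = -13.
Main diagonal must total 14; the given cells sum to 21, so (3,3) = -7.
Anti-diagonal needs 14; the known cells sum to -12, so (3,2) = 26.
From column 2, 14 − (-16 + 26 + 5) gives (1,2) = -1.
The remaining cell in column 3 is (1,3) = 14 − (-6) = 20.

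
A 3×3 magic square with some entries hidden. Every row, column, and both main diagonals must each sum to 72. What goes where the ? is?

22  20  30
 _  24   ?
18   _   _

16

Column 1 must total 72; the given cells sum to 40, so (2,1) = 32.
From column 2, 72 − (20 + 24) gives (3,2) = 28.
The remaining cell in main diagonal is (3,3) = 72 − 46 = 26.
From row 2, 72 − (32 + 24) gives (2,3) = 16.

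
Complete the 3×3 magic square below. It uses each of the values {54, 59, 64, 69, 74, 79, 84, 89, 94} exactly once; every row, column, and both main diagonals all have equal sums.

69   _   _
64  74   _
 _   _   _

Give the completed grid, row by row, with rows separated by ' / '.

The 9 entries sum to 666, so each line sums to 666/3 = 222.
Row 2: 64 + 74 + ? = 222, so (2,3) = 84.
Column 1 needs 222; the known cells sum to 133, so (3,1) = 89.
The remaining cell in main diagonal is (3,3) = 222 − 143 = 79.
Anti-diagonal must total 222; the given cells sum to 163, so (1,3) = 59.
Row 1: 69 + 59 + ? = 222, so (1,2) = 94.
From row 3, 222 − (89 + 79) gives (3,2) = 54.

69 94 59 / 64 74 84 / 89 54 79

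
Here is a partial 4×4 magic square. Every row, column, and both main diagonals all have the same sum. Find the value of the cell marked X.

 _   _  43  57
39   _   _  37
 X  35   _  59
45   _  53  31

Column 4 is complete and sums to 184; that is the magic constant.
Row 4: 45 + 53 + 31 + ? = 184, so (4,2) = 55.
Anti-diagonal must total 184; the given cells sum to 137, so (2,3) = 47.
The remaining cell in row 2 is (2,2) = 184 − 123 = 61.
Column 2 needs 184; the known cells sum to 151, so (1,2) = 33.
Using column 3: 43 + 47 + 53 + ? → (3,3) = 184 − 143 = 41.
Using main diagonal: 61 + 41 + 31 + ? → (1,1) = 184 − 133 = 51.
The remaining cell in row 3 is (3,1) = 184 − 135 = 49.

49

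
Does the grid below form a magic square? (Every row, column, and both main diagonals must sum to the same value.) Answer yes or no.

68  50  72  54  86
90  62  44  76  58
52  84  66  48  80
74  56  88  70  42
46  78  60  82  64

Row 1: 68 + 50 + 72 + 54 + 86 = 330.
Row 2: 90 + 62 + 44 + 76 + 58 = 330.
Row 3: 52 + 84 + 66 + 48 + 80 = 330.
Row 4: 74 + 56 + 88 + 70 + 42 = 330.
Row 5: 46 + 78 + 60 + 82 + 64 = 330.
Column 1: 68 + 90 + 52 + 74 + 46 = 330.
Column 2: 50 + 62 + 84 + 56 + 78 = 330.
Column 3: 72 + 44 + 66 + 88 + 60 = 330.
Column 4: 54 + 76 + 48 + 70 + 82 = 330.
Column 5: 86 + 58 + 80 + 42 + 64 = 330.
Main diagonal: 68 + 62 + 66 + 70 + 64 = 330.
Anti-diagonal: 86 + 76 + 66 + 56 + 46 = 330.
All lines sum to 330.

Yes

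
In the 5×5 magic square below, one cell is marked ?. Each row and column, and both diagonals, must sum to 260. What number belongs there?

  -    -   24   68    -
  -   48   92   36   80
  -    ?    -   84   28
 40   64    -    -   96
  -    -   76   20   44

16

From row 2, 260 − (48 + 92 + 36 + 80) gives (2,1) = 4.
Column 4 must total 260; the given cells sum to 208, so (4,4) = 52.
From column 5, 260 − (80 + 28 + 96 + 44) gives (1,5) = 12.
Row 4 needs 260; the known cells sum to 252, so (4,3) = 8.
Column 3: 24 + 92 + 8 + 76 + ? = 260, so (3,3) = 60.
From main diagonal, 260 − (48 + 60 + 52 + 44) gives (1,1) = 56.
Anti-diagonal must total 260; the given cells sum to 172, so (5,1) = 88.
Row 1: 56 + 24 + 68 + 12 + ? = 260, so (1,2) = 100.
Row 5 must total 260; the given cells sum to 228, so (5,2) = 32.
The remaining cell in column 1 is (3,1) = 260 − 188 = 72.
Column 2 needs 260; the known cells sum to 244, so (3,2) = 16.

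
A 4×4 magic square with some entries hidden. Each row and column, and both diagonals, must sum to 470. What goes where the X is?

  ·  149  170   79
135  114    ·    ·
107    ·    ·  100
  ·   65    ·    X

Row 1 needs 470; the known cells sum to 398, so (1,1) = 72.
The remaining cell in column 1 is (4,1) = 470 − 314 = 156.
From column 2, 470 − (149 + 114 + 65) gives (3,2) = 142.
The remaining cell in anti-diagonal is (2,3) = 470 − 377 = 93.
Row 2 needs 470; the known cells sum to 342, so (2,4) = 128.
Using row 3: 107 + 142 + 100 + ? → (3,3) = 470 − 349 = 121.
Using column 3: 170 + 93 + 121 + ? → (4,3) = 470 − 384 = 86.
From column 4, 470 − (79 + 128 + 100) gives (4,4) = 163.

163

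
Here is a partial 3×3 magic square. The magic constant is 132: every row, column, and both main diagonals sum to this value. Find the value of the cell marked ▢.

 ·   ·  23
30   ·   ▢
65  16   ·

Using row 3: 65 + 16 + ? → (3,3) = 132 − 81 = 51.
Using column 1: 30 + 65 + ? → (1,1) = 132 − 95 = 37.
Column 3 needs 132; the known cells sum to 74, so (2,3) = 58.

58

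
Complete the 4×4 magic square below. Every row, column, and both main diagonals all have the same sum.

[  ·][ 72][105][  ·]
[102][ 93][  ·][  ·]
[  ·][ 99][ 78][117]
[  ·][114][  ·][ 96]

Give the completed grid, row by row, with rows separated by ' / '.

111 72 105 90 / 102 93 108 75 / 84 99 78 117 / 81 114 87 96

Column 2 is already complete: 72 + 93 + 99 + 114 = 378, so that is the magic constant.
Row 3: 99 + 78 + 117 + ? = 378, so (3,1) = 84.
From main diagonal, 378 − (93 + 78 + 96) gives (1,1) = 111.
Row 1: 111 + 72 + 105 + ? = 378, so (1,4) = 90.
Using column 1: 111 + 102 + 84 + ? → (4,1) = 378 − 297 = 81.
Column 4: 90 + 117 + 96 + ? = 378, so (2,4) = 75.
From anti-diagonal, 378 − (90 + 99 + 81) gives (2,3) = 108.
From row 4, 378 − (81 + 114 + 96) gives (4,3) = 87.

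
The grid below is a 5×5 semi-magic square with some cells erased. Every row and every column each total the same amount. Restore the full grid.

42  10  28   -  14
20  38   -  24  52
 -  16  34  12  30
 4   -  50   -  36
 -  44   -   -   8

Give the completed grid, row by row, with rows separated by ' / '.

42 10 28 46 14 / 20 38 6 24 52 / 48 16 34 12 30 / 4 32 50 18 36 / 26 44 22 40 8

Column 5 is already complete: 14 + 52 + 30 + 36 + 8 = 140, so that is the magic constant.
The remaining cell in row 1 is (1,4) = 140 − 94 = 46.
Row 2 must total 140; the given cells sum to 134, so (2,3) = 6.
From row 3, 140 − (16 + 34 + 12 + 30) gives (3,1) = 48.
From column 1, 140 − (42 + 20 + 48 + 4) gives (5,1) = 26.
The remaining cell in column 2 is (4,2) = 140 − 108 = 32.
Column 3 must total 140; the given cells sum to 118, so (5,3) = 22.
From row 4, 140 − (4 + 32 + 50 + 36) gives (4,4) = 18.
The remaining cell in row 5 is (5,4) = 140 − 100 = 40.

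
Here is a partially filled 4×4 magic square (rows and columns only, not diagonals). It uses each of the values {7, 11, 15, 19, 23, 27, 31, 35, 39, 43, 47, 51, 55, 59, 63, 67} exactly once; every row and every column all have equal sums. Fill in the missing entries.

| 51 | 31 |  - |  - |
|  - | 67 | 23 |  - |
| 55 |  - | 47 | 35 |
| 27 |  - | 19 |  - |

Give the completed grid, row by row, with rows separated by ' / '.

The 16 entries sum to 592, so each line sums to 592/4 = 148.
Row 3 must total 148; the given cells sum to 137, so (3,2) = 11.
Using column 1: 51 + 55 + 27 + ? → (2,1) = 148 − 133 = 15.
The remaining cell in column 2 is (4,2) = 148 − 109 = 39.
Column 3 must total 148; the given cells sum to 89, so (1,3) = 59.
Using row 1: 51 + 31 + 59 + ? → (1,4) = 148 − 141 = 7.
Row 2 needs 148; the known cells sum to 105, so (2,4) = 43.
Row 4: 27 + 39 + 19 + ? = 148, so (4,4) = 63.

51 31 59 7 / 15 67 23 43 / 55 11 47 35 / 27 39 19 63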